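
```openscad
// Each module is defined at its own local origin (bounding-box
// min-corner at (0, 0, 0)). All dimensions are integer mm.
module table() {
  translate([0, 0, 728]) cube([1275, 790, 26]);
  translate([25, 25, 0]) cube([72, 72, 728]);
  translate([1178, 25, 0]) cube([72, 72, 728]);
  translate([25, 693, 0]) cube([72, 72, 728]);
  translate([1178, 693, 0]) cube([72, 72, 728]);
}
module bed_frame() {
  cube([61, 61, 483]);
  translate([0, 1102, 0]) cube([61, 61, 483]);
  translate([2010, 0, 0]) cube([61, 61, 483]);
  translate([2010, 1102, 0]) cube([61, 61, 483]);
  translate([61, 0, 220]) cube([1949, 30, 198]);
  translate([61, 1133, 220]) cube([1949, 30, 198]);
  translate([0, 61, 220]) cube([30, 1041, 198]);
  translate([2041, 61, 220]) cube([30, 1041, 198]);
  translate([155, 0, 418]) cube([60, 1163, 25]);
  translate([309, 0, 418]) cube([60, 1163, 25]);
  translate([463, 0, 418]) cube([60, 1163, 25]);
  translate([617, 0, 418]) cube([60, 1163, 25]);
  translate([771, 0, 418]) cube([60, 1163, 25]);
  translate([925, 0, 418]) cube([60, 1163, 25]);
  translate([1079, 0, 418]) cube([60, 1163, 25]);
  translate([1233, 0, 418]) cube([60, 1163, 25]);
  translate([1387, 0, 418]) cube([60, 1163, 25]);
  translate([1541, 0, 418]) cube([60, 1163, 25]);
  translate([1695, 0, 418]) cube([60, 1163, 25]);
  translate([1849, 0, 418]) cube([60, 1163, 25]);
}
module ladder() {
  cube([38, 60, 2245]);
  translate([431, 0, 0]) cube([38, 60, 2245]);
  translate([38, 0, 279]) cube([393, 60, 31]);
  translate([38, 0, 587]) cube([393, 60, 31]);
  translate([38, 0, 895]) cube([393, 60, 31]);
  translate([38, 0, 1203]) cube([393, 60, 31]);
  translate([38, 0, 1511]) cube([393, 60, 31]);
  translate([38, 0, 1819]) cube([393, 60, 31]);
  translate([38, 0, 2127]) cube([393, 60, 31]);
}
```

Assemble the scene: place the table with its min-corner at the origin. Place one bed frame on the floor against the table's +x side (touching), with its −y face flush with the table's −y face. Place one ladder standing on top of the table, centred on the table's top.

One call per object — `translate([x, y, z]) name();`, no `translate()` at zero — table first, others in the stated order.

table();
translate([1275, 0, 0]) bed_frame();
translate([403, 365, 754]) ladder();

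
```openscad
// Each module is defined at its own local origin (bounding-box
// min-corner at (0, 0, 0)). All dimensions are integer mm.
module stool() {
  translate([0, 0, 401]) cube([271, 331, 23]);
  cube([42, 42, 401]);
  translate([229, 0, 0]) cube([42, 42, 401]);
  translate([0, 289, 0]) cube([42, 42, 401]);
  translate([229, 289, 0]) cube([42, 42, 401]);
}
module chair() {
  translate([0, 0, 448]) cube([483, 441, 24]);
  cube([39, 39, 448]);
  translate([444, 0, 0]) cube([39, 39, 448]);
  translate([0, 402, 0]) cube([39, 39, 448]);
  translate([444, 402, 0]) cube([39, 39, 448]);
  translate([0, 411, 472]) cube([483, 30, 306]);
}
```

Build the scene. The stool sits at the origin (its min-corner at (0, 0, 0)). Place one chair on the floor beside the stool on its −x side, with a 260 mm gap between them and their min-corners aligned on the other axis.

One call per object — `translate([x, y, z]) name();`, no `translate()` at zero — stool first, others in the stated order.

stool();
translate([-743, 0, 0]) chair();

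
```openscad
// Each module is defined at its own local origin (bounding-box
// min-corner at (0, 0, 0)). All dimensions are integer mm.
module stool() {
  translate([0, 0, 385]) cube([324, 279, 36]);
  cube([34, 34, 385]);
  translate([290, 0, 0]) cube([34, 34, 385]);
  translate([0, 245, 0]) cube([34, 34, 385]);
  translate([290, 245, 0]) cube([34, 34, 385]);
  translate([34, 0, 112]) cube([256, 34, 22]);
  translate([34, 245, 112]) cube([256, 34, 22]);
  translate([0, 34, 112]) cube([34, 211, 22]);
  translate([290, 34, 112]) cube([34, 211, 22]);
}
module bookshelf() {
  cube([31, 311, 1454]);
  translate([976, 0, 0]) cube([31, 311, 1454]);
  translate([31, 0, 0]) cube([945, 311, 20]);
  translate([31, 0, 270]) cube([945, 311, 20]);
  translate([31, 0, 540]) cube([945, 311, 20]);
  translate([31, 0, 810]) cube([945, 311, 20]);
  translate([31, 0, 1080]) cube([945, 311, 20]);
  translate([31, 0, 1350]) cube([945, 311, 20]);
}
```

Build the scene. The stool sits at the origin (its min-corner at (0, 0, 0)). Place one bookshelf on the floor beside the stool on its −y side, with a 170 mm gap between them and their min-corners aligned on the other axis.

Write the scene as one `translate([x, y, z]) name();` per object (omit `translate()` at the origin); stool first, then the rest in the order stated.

stool();
translate([0, -481, 0]) bookshelf();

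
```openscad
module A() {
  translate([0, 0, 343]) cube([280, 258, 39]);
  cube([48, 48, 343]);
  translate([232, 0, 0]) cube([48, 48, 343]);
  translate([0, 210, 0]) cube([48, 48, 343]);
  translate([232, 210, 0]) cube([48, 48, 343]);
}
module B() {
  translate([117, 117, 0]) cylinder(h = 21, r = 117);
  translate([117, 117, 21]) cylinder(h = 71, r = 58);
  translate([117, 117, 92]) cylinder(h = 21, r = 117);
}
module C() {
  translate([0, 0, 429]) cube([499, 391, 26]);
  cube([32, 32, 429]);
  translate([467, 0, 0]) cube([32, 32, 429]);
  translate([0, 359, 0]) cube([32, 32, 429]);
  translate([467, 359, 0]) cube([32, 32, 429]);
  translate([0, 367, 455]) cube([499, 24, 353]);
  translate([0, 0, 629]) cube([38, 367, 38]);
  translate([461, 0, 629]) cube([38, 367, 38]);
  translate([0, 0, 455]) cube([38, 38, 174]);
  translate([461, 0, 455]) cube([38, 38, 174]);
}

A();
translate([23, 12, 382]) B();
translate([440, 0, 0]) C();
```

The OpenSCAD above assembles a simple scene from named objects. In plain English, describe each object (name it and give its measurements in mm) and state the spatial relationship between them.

A is a four-legged stool. The seat is 280×258 mm, 39 mm thick, top at z = 382 mm. It stands on four square legs, each 48×48 mm in cross-section, from z = 0 to the seat underside, each flush with a corner of the seat.

B is a spool: two coaxial disc flanges of radius 117 mm and thickness 21 mm, joined by a core cylinder of radius 58 mm and height 71 mm. The lower flange rests on z = 0 and the three cylinders share a vertical axis.

C is a chair. The seat is a 499×391×26 mm slab with its top at z = 455 mm, on four 32×32 mm corner legs (flush with the seat edges, standing on z = 0). A flat backrest 24 mm thick, 353 mm tall, spans the full seat width and rises from the seat top along its +y edge, rear face flush with the rear of the seat. Two armrests of 38×38 mm section run along each side from the seat's front edge to the front of the backrest, top faces 212 mm above the seat top and outer faces flush with the seat's x-edges; a 38×38 mm post under the front of each armrest stands on the seat at the front corner.

The spool is on top of the stool, centred. The chair is on the floor beside the stool on its +x side.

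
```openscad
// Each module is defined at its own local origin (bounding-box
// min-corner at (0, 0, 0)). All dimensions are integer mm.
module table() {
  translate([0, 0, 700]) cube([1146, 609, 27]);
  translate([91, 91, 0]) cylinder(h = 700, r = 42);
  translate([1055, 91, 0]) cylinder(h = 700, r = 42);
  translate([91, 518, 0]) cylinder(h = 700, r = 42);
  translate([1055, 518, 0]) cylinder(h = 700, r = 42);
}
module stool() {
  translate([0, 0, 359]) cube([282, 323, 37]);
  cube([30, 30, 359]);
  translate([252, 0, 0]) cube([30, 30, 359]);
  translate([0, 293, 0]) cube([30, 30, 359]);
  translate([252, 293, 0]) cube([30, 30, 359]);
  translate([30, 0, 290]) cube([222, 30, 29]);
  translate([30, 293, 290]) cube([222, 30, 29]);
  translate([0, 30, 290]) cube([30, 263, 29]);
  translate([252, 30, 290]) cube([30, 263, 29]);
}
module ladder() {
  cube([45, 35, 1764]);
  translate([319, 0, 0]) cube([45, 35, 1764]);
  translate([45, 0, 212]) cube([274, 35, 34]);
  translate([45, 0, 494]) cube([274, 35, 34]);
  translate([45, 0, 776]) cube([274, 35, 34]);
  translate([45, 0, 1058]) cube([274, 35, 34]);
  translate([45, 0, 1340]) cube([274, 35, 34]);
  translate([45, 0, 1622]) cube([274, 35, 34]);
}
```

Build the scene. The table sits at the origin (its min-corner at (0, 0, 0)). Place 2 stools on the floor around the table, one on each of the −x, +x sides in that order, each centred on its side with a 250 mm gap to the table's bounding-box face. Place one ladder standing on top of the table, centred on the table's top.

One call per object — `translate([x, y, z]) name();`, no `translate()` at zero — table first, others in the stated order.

table();
translate([-532, 143, 0]) stool();
translate([1396, 143, 0]) stool();
translate([391, 287, 727]) ladder();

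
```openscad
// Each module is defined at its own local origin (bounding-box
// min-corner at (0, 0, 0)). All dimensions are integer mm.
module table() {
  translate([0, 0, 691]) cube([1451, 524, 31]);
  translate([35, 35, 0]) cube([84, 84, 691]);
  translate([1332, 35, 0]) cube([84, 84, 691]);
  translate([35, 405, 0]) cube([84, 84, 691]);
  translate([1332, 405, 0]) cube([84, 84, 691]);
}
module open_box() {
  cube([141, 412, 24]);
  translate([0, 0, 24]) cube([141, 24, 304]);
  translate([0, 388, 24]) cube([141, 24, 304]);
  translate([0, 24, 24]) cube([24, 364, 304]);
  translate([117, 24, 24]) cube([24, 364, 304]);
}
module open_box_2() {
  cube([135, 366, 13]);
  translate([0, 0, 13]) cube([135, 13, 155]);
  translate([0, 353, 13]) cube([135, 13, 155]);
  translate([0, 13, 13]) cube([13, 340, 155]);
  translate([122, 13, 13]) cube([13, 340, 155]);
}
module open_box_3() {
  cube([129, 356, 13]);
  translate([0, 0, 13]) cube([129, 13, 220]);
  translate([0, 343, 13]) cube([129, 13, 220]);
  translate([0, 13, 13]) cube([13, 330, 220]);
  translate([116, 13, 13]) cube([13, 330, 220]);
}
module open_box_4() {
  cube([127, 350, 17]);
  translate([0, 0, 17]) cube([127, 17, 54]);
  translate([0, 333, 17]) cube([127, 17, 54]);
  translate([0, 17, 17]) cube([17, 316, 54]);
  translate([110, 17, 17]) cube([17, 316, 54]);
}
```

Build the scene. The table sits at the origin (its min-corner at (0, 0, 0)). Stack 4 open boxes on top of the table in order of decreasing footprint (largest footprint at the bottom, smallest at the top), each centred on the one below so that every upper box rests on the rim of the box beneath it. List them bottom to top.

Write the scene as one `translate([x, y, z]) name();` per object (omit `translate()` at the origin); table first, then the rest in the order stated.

table();
translate([655, 56, 722]) open_box();
translate([658, 79, 1050]) open_box_2();
translate([661, 84, 1218]) open_box_3();
translate([662, 87, 1451]) open_box_4();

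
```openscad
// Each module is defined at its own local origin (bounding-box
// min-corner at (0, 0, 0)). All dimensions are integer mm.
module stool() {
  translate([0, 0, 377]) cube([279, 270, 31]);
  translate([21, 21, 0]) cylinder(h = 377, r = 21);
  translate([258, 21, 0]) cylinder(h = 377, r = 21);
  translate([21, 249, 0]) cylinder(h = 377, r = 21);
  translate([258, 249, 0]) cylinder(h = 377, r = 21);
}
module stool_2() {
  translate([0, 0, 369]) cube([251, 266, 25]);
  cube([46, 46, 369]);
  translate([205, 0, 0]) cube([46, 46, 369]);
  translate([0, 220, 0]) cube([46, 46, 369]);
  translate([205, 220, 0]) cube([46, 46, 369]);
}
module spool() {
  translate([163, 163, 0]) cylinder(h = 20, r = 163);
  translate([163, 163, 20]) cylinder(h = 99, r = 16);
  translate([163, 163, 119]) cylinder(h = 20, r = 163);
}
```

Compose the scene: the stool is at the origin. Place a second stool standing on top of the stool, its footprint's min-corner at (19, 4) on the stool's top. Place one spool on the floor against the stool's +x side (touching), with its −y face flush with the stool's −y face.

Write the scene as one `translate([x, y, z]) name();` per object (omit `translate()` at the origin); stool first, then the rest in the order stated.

stool();
translate([19, 4, 408]) stool_2();
translate([279, 0, 0]) spool();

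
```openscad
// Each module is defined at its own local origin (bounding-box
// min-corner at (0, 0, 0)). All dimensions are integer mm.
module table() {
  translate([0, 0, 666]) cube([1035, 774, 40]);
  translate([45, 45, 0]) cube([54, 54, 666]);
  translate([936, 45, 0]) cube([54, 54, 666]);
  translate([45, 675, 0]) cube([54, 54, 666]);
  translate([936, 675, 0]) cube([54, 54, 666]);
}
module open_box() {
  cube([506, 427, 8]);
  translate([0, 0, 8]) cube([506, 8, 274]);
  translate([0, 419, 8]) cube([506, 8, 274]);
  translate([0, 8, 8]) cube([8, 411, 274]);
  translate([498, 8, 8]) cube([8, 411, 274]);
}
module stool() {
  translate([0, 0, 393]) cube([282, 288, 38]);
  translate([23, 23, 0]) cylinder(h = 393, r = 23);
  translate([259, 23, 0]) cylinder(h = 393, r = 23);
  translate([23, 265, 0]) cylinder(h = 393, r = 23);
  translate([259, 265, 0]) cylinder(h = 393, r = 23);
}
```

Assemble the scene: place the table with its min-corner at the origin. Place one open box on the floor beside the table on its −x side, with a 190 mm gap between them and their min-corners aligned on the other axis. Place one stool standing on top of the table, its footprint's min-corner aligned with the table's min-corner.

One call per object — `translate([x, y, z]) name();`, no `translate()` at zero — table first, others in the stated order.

table();
translate([-696, 0, 0]) open_box();
translate([0, 0, 706]) stool();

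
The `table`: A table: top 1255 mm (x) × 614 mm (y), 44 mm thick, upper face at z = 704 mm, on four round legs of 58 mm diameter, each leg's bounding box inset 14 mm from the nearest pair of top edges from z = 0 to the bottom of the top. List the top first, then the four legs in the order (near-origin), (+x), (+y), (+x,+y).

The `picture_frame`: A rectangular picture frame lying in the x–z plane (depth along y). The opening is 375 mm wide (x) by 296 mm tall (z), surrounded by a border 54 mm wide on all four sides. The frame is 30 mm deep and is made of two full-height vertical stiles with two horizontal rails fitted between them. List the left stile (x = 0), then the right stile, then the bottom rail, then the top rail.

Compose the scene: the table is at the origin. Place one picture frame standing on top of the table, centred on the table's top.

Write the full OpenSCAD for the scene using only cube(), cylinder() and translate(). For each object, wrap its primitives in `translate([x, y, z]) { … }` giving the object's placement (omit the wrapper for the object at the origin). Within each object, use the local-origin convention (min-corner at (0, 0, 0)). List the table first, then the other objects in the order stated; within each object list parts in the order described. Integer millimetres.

translate([0, 0, 660]) cube([1255, 614, 44]);
translate([43, 43, 0]) cylinder(h = 660, r = 29);
translate([1212, 43, 0]) cylinder(h = 660, r = 29);
translate([43, 571, 0]) cylinder(h = 660, r = 29);
translate([1212, 571, 0]) cylinder(h = 660, r = 29);
translate([386, 292, 704]) {
  cube([54, 30, 404]);
  translate([429, 0, 0]) cube([54, 30, 404]);
  translate([54, 0, 0]) cube([375, 30, 54]);
  translate([54, 0, 350]) cube([375, 30, 54]);
}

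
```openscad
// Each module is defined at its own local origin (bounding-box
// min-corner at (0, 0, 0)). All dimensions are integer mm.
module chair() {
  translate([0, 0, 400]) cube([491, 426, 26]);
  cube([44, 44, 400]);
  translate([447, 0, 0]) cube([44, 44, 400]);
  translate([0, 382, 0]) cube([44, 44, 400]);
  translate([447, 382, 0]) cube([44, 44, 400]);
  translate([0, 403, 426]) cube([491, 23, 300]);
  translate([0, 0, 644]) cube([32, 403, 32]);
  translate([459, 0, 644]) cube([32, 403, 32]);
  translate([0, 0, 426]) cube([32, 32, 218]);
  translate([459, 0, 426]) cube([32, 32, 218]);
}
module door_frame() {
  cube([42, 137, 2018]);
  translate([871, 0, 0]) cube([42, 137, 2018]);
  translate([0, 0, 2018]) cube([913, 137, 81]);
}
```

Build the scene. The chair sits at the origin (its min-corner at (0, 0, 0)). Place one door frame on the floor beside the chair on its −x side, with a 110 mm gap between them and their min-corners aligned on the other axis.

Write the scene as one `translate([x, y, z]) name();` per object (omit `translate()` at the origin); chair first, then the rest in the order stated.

chair();
translate([-1023, 0, 0]) door_frame();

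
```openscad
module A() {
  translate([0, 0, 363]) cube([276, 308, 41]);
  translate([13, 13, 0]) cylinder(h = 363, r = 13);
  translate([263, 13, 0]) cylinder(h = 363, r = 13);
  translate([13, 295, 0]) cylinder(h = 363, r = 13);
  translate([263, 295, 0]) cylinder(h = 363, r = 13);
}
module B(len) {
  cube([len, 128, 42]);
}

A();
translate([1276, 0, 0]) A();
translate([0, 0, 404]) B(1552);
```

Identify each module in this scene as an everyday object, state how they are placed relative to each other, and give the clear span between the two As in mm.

Second stool starts at x = 1276; first ends at x = 276; clear span = 1276 − 276 = 1000 mm.

A is a stool. B is a beam. A beam spans the tops of two stools. The clear span between the two stools is 1000 mm.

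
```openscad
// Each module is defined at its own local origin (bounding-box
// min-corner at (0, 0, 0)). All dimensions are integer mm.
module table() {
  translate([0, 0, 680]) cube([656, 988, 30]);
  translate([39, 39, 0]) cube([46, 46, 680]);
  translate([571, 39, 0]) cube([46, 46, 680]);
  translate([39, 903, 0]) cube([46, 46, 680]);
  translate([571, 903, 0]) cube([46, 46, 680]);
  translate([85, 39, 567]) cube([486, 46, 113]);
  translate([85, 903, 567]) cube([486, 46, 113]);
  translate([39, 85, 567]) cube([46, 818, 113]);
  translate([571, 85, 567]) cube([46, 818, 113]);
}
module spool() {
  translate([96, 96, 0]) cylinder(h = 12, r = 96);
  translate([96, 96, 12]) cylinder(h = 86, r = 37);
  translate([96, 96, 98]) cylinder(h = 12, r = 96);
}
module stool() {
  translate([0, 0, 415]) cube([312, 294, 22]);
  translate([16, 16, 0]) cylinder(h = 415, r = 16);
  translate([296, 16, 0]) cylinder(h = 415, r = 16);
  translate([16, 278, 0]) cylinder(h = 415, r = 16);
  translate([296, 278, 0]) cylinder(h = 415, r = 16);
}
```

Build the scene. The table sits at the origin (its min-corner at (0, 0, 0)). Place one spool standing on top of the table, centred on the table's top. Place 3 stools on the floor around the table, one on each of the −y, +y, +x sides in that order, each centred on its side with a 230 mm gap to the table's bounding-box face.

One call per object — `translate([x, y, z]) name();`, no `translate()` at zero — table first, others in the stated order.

table();
translate([232, 398, 710]) spool();
translate([172, -524, 0]) stool();
translate([172, 1218, 0]) stool();
translate([886, 347, 0]) stool();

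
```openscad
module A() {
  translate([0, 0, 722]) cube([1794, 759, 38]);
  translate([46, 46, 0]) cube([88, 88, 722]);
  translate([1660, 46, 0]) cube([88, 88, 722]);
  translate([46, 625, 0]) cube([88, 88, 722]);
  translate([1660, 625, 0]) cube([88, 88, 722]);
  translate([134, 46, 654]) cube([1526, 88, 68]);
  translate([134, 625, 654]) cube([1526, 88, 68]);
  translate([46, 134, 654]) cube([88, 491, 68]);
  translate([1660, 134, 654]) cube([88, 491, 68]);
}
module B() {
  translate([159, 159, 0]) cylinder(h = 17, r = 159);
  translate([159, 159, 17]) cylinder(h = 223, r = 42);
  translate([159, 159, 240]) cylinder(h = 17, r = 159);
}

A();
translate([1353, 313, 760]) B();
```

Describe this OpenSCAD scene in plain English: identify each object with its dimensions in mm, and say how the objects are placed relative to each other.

A is a table with a 1794×759 mm rectangular top, 38 mm thick, top surface at z = 760 mm, supported by four 88×88 mm square legs, each inset 46 mm from the nearest pair of top edges, running from the floor. Four apron rails, 88 mm thick and 68 mm tall, run between adjacent legs with their top edges flush with the underside of the top and their outer faces flush with the legs' outer faces.

B is a spool: two coaxial disc flanges of radius 159 mm and thickness 17 mm, joined by a core cylinder of radius 42 mm and height 223 mm. The lower flange rests on z = 0 and the three cylinders share a vertical axis.

The spool is on top of the table.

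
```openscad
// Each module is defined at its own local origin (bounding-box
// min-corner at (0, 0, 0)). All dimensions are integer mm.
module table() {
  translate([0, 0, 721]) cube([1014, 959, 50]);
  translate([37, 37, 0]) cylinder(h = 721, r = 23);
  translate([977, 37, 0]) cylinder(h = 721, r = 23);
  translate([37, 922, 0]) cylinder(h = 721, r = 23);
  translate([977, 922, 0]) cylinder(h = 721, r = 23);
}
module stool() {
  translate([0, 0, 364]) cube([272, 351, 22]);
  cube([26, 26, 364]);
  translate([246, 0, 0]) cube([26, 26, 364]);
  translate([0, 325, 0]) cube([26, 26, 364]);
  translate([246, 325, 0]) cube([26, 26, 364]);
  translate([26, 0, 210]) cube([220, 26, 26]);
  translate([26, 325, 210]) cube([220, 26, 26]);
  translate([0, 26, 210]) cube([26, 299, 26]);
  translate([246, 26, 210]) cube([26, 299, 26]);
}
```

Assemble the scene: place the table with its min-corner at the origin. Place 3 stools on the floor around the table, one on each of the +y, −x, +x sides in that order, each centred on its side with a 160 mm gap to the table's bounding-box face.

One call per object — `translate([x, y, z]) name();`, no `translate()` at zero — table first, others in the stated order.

table();
translate([371, 1119, 0]) stool();
translate([-432, 304, 0]) stool();
translate([1174, 304, 0]) stool();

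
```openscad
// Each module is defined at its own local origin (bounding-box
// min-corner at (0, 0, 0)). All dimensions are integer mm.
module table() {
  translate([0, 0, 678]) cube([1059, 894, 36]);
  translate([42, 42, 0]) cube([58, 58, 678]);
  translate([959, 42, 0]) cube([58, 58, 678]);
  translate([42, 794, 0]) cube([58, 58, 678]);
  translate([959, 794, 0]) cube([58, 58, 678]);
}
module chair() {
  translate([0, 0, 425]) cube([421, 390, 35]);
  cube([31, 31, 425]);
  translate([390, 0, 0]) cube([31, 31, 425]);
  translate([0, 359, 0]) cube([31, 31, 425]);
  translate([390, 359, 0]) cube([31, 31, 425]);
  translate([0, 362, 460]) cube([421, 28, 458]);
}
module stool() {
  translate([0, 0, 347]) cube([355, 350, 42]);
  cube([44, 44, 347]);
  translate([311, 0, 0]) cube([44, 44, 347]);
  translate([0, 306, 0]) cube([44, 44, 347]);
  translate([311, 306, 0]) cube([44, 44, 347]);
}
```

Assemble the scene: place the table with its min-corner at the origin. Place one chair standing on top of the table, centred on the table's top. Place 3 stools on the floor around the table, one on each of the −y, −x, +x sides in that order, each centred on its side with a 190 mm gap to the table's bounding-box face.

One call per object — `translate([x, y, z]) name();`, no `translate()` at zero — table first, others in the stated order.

table();
translate([319, 252, 714]) chair();
translate([352, -540, 0]) stool();
translate([-545, 272, 0]) stool();
translate([1249, 272, 0]) stool();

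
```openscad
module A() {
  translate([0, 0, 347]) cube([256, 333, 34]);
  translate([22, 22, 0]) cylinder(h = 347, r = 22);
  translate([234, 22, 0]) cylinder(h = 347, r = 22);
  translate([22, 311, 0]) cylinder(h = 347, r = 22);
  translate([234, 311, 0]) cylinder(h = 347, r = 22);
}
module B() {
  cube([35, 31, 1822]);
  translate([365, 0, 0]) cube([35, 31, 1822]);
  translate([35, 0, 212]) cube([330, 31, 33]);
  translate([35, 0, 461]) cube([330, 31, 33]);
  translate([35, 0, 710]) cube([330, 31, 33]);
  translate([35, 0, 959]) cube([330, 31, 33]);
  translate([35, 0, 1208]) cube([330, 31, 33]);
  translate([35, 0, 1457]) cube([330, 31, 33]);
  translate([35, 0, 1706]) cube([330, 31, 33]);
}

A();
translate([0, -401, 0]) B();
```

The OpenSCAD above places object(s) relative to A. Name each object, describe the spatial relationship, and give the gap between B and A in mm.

A is a stool. B is a ladder. The ladder is on the floor beside the stool on its −y side. The gap between the ladder and the stool is 370 mm.

The ladder's nearest face is 370 mm from the stool's −y face.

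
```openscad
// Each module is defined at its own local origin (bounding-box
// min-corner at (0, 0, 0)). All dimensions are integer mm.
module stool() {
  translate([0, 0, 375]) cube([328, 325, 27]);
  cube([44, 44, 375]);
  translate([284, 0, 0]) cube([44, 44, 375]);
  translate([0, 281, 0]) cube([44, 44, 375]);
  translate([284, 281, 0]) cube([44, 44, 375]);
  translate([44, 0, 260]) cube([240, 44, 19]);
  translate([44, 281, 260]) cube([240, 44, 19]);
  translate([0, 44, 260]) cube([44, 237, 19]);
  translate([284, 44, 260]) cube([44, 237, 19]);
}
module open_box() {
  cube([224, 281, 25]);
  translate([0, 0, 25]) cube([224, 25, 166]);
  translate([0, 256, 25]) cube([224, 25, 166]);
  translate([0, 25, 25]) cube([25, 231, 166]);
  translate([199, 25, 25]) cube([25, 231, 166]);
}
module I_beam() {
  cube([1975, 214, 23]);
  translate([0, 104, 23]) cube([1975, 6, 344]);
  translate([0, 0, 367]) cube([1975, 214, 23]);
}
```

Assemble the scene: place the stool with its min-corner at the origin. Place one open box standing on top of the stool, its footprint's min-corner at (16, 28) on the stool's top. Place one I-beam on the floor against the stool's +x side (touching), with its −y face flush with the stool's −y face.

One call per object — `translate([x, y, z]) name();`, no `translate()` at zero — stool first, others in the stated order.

stool();
translate([16, 28, 402]) open_box();
translate([328, 0, 0]) I_beam();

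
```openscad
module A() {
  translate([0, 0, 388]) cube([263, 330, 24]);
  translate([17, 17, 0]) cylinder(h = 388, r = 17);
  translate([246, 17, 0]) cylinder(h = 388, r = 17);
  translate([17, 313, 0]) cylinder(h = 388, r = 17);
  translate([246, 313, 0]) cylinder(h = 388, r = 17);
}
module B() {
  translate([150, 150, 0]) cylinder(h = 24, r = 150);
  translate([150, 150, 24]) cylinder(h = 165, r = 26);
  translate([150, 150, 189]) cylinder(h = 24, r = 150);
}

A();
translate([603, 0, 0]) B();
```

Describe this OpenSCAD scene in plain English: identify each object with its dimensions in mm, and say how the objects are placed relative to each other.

A is a four-legged stool. The seat is 263×330 mm, 24 mm thick, top at z = 412 mm. It stands on four round legs, each 34 mm in diameter, from z = 0 to the seat underside, each leg's axis is inset half a diameter from the nearest pair of seat edges (so the leg's bounding box is flush with the corner).

B is a spool: two coaxial disc flanges of radius 150 mm and thickness 24 mm, joined by a core cylinder of radius 26 mm and height 165 mm. The lower flange rests on z = 0 and the three cylinders share a vertical axis.

The spool is on the floor beside the stool on its +x side.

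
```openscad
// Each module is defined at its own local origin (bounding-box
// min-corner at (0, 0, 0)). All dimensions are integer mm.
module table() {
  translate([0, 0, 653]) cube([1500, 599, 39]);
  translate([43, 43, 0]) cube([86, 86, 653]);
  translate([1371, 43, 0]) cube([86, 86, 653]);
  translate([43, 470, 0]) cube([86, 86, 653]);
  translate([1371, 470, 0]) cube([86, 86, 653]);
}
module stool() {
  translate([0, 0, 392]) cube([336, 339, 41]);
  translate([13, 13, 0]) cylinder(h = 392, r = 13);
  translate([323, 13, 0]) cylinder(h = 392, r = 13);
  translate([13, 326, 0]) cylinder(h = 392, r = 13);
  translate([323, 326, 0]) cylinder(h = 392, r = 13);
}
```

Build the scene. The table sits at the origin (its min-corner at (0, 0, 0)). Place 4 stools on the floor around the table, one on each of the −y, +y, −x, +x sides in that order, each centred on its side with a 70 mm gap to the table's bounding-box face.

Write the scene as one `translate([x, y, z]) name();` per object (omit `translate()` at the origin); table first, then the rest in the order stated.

table();
translate([582, -409, 0]) stool();
translate([582, 669, 0]) stool();
translate([-406, 130, 0]) stool();
translate([1570, 130, 0]) stool();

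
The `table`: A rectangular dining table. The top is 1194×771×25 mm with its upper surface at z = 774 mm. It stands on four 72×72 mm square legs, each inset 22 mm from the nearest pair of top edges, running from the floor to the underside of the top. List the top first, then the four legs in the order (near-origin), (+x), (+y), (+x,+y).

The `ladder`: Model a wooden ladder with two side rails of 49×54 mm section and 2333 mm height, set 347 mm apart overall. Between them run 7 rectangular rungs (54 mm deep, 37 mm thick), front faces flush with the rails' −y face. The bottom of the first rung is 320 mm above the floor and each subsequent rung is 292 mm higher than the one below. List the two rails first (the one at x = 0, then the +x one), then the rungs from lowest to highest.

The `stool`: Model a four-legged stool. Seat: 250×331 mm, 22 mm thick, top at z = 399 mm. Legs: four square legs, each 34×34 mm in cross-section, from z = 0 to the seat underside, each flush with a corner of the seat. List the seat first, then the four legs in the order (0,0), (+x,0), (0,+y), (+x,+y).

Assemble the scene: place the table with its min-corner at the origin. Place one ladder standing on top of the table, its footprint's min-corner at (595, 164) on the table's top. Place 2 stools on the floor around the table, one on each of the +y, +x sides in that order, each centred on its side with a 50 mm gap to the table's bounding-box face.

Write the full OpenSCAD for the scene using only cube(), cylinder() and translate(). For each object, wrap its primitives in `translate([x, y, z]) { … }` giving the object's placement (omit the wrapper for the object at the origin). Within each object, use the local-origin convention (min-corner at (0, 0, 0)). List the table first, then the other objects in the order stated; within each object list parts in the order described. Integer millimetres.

translate([0, 0, 749]) cube([1194, 771, 25]);
translate([22, 22, 0]) cube([72, 72, 749]);
translate([1100, 22, 0]) cube([72, 72, 749]);
translate([22, 677, 0]) cube([72, 72, 749]);
translate([1100, 677, 0]) cube([72, 72, 749]);
translate([595, 164, 774]) {
  cube([49, 54, 2333]);
  translate([298, 0, 0]) cube([49, 54, 2333]);
  translate([49, 0, 320]) cube([249, 54, 37]);
  translate([49, 0, 612]) cube([249, 54, 37]);
  translate([49, 0, 904]) cube([249, 54, 37]);
  translate([49, 0, 1196]) cube([249, 54, 37]);
  translate([49, 0, 1488]) cube([249, 54, 37]);
  translate([49, 0, 1780]) cube([249, 54, 37]);
  translate([49, 0, 2072]) cube([249, 54, 37]);
}
translate([472, 821, 0]) {
  translate([0, 0, 377]) cube([250, 331, 22]);
  cube([34, 34, 377]);
  translate([216, 0, 0]) cube([34, 34, 377]);
  translate([0, 297, 0]) cube([34, 34, 377]);
  translate([216, 297, 0]) cube([34, 34, 377]);
}
translate([1244, 220, 0]) {
  translate([0, 0, 377]) cube([250, 331, 22]);
  cube([34, 34, 377]);
  translate([216, 0, 0]) cube([34, 34, 377]);
  translate([0, 297, 0]) cube([34, 34, 377]);
  translate([216, 297, 0]) cube([34, 34, 377]);
}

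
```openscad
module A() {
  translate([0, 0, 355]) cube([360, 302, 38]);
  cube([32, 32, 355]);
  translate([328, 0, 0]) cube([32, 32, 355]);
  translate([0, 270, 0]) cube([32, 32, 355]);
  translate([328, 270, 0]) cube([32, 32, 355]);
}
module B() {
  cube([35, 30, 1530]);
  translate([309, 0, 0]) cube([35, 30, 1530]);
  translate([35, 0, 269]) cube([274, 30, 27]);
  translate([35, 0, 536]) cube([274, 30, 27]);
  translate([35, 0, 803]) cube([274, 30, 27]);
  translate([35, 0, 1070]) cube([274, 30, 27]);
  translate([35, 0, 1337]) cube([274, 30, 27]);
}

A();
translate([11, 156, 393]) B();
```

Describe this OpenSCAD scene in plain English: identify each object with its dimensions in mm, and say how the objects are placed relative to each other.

A is a four-legged stool. The seat is 360×302 mm, 38 mm thick, top at z = 393 mm. It stands on four square legs, each 32×32 mm in cross-section, from z = 0 to the seat underside, each flush with a corner of the seat.

B is a wooden ladder with two side rails of 35×30 mm section and 1530 mm height, set 344 mm apart overall. Between them run 5 rectangular rungs (30 mm deep, 27 mm thick), front faces flush with the rails' −y face. The bottom of the first rung is 269 mm above the floor and each subsequent rung is 267 mm higher than the one below.

The ladder is on top of the stool.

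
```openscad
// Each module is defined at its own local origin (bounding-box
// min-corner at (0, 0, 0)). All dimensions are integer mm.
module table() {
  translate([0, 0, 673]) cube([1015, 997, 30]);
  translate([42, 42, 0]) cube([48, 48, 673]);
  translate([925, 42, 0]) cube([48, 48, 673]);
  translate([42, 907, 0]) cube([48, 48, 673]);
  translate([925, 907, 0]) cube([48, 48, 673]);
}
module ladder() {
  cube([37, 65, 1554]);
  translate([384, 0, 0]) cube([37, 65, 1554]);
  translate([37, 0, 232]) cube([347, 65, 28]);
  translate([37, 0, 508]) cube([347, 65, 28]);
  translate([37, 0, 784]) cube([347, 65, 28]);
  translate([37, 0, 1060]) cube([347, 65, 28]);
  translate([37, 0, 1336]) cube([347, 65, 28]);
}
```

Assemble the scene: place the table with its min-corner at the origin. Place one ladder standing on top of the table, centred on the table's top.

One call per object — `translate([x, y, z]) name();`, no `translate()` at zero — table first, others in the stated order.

table();
translate([297, 466, 703]) ladder();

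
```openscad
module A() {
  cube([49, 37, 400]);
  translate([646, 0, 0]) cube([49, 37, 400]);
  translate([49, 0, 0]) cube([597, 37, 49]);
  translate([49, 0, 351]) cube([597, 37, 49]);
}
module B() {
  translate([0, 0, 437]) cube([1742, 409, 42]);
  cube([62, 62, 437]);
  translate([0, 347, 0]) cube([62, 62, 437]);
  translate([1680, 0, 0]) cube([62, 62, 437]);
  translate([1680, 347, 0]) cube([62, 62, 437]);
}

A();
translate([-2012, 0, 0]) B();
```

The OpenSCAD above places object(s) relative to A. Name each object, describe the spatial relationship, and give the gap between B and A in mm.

A is a picture frame. B is a bench. The bench is on the floor beside the picture frame on its −x side. The gap between the bench and the picture frame is 270 mm.

The bench's nearest face is 270 mm from the picture frame's −x face.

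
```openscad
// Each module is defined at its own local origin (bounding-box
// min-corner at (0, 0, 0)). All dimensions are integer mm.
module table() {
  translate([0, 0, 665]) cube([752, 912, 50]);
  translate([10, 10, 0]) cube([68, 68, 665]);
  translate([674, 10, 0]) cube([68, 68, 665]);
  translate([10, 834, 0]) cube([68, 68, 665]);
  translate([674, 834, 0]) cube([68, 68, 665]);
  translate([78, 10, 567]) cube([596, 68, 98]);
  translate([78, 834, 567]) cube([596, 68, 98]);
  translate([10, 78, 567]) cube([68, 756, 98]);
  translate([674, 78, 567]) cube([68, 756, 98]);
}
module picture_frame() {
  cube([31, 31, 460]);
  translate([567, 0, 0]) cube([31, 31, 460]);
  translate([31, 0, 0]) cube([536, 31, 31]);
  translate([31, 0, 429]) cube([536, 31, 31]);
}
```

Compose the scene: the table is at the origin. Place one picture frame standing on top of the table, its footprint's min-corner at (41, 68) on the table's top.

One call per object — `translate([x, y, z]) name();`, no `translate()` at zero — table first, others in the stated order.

table();
translate([41, 68, 715]) picture_frame();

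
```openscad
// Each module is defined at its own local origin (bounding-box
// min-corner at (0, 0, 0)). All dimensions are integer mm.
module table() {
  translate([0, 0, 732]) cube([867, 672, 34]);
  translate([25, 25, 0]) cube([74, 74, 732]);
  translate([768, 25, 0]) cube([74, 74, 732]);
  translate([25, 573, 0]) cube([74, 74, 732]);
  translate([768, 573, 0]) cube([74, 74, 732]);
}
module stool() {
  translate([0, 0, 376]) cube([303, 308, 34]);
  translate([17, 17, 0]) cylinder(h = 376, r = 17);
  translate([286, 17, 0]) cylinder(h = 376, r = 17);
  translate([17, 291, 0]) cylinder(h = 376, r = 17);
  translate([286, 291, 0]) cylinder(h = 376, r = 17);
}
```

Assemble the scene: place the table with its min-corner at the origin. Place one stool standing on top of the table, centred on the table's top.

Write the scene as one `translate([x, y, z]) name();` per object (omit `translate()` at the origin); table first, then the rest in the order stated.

table();
translate([282, 182, 766]) stool();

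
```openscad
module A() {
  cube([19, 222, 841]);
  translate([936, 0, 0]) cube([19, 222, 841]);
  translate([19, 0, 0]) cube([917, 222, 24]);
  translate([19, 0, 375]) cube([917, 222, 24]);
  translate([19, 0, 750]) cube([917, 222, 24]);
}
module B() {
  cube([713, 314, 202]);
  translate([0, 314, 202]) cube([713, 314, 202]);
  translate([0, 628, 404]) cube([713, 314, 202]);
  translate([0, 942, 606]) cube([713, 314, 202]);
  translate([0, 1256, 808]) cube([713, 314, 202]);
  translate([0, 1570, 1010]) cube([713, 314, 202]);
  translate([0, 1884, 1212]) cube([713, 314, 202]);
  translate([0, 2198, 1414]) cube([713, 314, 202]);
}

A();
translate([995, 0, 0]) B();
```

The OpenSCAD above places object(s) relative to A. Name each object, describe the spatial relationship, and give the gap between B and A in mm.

A is a bookshelf. B is a staircase. The staircase is on the floor beside the bookshelf on its +x side. The gap between the staircase and the bookshelf is 40 mm.

The staircase's nearest face is 40 mm from the bookshelf's +x face.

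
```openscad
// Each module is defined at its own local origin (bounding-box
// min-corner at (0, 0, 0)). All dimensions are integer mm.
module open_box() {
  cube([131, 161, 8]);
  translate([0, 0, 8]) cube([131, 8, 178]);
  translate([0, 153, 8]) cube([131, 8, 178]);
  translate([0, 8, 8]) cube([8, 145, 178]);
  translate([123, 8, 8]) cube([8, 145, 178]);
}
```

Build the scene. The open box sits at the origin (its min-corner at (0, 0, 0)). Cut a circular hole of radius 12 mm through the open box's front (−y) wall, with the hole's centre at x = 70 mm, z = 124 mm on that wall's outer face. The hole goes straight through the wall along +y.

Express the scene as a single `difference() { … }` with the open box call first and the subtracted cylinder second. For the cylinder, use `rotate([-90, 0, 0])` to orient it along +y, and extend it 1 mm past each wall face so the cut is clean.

difference() {
  open_box();
  translate([70, -1, 124]) rotate([-90, 0, 0]) cylinder(h = 10, r = 12);
}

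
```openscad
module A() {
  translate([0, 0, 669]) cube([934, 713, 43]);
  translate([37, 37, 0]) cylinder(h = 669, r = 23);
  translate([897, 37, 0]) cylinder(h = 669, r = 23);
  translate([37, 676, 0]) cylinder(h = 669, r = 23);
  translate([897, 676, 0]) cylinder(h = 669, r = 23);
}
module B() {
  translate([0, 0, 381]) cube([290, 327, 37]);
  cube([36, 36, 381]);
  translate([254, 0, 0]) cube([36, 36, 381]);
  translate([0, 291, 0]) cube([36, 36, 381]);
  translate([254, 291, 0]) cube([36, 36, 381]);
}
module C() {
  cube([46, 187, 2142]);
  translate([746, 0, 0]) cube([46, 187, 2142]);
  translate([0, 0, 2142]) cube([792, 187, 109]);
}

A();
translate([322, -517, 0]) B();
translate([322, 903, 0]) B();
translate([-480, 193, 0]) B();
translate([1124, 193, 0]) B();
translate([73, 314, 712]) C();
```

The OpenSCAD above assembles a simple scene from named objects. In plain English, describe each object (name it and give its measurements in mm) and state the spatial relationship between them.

A is a rectangular dining table. The top is 934×713×43 mm with its upper surface at z = 712 mm. It stands on four round legs of 46 mm diameter, each leg's bounding box inset 14 mm from the nearest pair of top edges, running from the floor to the underside of the top.

B is a four-legged stool. The seat is a 290×327×37 mm slab whose top surface is at z = 418 mm; four square legs, each 36×36 mm in cross-section, run from the floor (z = 0) to the underside of the seat, each flush with a corner of the seat.

C is a door frame. The clear opening is 700 mm wide and 2142 mm high. Two 46 mm wide jambs, 187 mm deep, stand either side of the opening from the floor to the top of the opening. A 109 mm thick head sits across the top of both jambs, spanning the full outside width of the frame.

Four stools sit around the table at the −y, +y, −x, +x sides. The door frame is on top of the table.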